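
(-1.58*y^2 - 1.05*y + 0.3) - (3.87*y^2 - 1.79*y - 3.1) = -5.45*y^2 + 0.74*y + 3.4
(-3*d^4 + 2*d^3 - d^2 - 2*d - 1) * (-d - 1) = 3*d^5 + d^4 - d^3 + 3*d^2 + 3*d + 1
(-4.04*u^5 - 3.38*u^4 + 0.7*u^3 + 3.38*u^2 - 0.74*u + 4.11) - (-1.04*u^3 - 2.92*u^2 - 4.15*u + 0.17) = -4.04*u^5 - 3.38*u^4 + 1.74*u^3 + 6.3*u^2 + 3.41*u + 3.94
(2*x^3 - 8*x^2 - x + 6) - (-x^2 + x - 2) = 2*x^3 - 7*x^2 - 2*x + 8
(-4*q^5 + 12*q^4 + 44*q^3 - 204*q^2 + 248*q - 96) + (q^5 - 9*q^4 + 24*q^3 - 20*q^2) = -3*q^5 + 3*q^4 + 68*q^3 - 224*q^2 + 248*q - 96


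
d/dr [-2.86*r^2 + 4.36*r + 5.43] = 4.36 - 5.72*r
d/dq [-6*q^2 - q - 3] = -12*q - 1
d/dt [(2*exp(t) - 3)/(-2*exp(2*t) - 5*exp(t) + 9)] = (4*exp(2*t) - 12*exp(t) + 3)*exp(t)/(4*exp(4*t) + 20*exp(3*t) - 11*exp(2*t) - 90*exp(t) + 81)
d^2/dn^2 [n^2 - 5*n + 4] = 2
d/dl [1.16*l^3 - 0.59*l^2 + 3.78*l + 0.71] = 3.48*l^2 - 1.18*l + 3.78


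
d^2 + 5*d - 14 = (d - 2)*(d + 7)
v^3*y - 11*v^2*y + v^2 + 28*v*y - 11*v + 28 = (v - 7)*(v - 4)*(v*y + 1)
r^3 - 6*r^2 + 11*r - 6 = (r - 3)*(r - 2)*(r - 1)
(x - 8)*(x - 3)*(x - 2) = x^3 - 13*x^2 + 46*x - 48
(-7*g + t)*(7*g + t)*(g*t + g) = -49*g^3*t - 49*g^3 + g*t^3 + g*t^2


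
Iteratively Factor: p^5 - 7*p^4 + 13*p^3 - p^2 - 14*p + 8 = (p - 2)*(p^4 - 5*p^3 + 3*p^2 + 5*p - 4) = (p - 2)*(p - 1)*(p^3 - 4*p^2 - p + 4) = (p - 4)*(p - 2)*(p - 1)*(p^2 - 1) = (p - 4)*(p - 2)*(p - 1)^2*(p + 1)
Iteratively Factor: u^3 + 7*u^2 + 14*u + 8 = (u + 2)*(u^2 + 5*u + 4) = (u + 2)*(u + 4)*(u + 1)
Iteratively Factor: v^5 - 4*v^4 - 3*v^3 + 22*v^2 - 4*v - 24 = (v - 2)*(v^4 - 2*v^3 - 7*v^2 + 8*v + 12) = (v - 2)*(v + 1)*(v^3 - 3*v^2 - 4*v + 12) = (v - 2)^2*(v + 1)*(v^2 - v - 6) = (v - 3)*(v - 2)^2*(v + 1)*(v + 2)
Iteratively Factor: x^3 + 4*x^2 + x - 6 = (x + 2)*(x^2 + 2*x - 3) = (x - 1)*(x + 2)*(x + 3)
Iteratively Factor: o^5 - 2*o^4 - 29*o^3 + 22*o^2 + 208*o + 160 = (o - 4)*(o^4 + 2*o^3 - 21*o^2 - 62*o - 40) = (o - 4)*(o + 2)*(o^3 - 21*o - 20) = (o - 5)*(o - 4)*(o + 2)*(o^2 + 5*o + 4) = (o - 5)*(o - 4)*(o + 2)*(o + 4)*(o + 1)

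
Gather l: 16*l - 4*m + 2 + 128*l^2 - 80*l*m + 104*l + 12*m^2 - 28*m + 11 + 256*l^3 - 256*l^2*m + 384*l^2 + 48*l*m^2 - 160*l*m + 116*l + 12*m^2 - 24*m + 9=256*l^3 + l^2*(512 - 256*m) + l*(48*m^2 - 240*m + 236) + 24*m^2 - 56*m + 22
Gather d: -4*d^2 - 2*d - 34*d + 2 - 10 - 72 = -4*d^2 - 36*d - 80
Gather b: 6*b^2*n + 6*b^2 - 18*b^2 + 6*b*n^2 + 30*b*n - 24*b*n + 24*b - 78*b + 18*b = b^2*(6*n - 12) + b*(6*n^2 + 6*n - 36)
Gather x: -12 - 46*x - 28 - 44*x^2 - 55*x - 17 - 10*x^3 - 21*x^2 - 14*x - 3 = -10*x^3 - 65*x^2 - 115*x - 60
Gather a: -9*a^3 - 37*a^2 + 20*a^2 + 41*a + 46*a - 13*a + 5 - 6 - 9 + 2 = -9*a^3 - 17*a^2 + 74*a - 8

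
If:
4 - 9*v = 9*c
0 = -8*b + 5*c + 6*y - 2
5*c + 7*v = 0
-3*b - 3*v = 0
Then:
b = 10/9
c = 14/9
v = -10/9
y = 14/27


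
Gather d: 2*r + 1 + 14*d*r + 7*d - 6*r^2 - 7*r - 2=d*(14*r + 7) - 6*r^2 - 5*r - 1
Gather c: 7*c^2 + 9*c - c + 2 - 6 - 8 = 7*c^2 + 8*c - 12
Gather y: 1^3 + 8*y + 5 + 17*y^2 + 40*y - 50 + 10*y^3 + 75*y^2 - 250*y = 10*y^3 + 92*y^2 - 202*y - 44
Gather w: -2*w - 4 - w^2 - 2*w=-w^2 - 4*w - 4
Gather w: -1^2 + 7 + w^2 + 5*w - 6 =w^2 + 5*w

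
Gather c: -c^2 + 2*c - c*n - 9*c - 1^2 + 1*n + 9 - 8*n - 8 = -c^2 + c*(-n - 7) - 7*n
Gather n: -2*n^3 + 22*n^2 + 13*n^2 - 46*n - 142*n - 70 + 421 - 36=-2*n^3 + 35*n^2 - 188*n + 315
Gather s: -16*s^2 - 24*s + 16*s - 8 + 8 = -16*s^2 - 8*s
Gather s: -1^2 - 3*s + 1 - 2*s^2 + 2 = -2*s^2 - 3*s + 2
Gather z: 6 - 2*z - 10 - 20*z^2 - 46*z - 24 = -20*z^2 - 48*z - 28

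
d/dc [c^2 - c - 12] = 2*c - 1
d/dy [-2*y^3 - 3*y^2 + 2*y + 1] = -6*y^2 - 6*y + 2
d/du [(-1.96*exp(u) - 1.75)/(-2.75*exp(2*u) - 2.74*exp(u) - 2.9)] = (-5.39*exp(2*u) - 9.625*exp(u) + 0.889)*exp(u)/(7.5625*exp(4*u) + 15.07*exp(3*u) + 23.4576*exp(2*u) + 15.892*exp(u) + 8.41)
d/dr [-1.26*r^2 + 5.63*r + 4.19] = 5.63 - 2.52*r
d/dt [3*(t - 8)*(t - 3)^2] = 3*(t - 3)*(3*t - 19)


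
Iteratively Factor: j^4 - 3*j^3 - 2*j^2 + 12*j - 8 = (j - 2)*(j^3 - j^2 - 4*j + 4) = (j - 2)^2*(j^2 + j - 2) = (j - 2)^2*(j + 2)*(j - 1)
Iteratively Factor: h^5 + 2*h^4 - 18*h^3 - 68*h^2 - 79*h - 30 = (h + 1)*(h^4 + h^3 - 19*h^2 - 49*h - 30) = (h + 1)*(h + 2)*(h^3 - h^2 - 17*h - 15) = (h + 1)^2*(h + 2)*(h^2 - 2*h - 15) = (h - 5)*(h + 1)^2*(h + 2)*(h + 3)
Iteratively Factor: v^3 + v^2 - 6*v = (v)*(v^2 + v - 6) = v*(v + 3)*(v - 2)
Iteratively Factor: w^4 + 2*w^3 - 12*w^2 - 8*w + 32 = (w - 2)*(w^3 + 4*w^2 - 4*w - 16) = (w - 2)*(w + 2)*(w^2 + 2*w - 8) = (w - 2)*(w + 2)*(w + 4)*(w - 2)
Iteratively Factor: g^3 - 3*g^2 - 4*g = (g)*(g^2 - 3*g - 4) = g*(g + 1)*(g - 4)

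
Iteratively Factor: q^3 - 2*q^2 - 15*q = (q - 5)*(q^2 + 3*q) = (q - 5)*(q + 3)*(q)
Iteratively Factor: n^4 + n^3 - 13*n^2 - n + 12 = (n - 3)*(n^3 + 4*n^2 - n - 4) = (n - 3)*(n - 1)*(n^2 + 5*n + 4) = (n - 3)*(n - 1)*(n + 4)*(n + 1)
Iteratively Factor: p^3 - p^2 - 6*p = (p + 2)*(p^2 - 3*p) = p*(p + 2)*(p - 3)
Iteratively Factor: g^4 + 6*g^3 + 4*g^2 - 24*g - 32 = (g + 2)*(g^3 + 4*g^2 - 4*g - 16) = (g + 2)^2*(g^2 + 2*g - 8) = (g - 2)*(g + 2)^2*(g + 4)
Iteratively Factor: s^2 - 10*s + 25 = (s - 5)*(s - 5)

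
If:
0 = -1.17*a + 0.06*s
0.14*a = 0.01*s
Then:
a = 0.00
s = 0.00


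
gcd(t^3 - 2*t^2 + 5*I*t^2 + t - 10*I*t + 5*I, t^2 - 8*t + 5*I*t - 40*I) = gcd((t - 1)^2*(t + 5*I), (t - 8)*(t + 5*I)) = t + 5*I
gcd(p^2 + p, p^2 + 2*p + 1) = p + 1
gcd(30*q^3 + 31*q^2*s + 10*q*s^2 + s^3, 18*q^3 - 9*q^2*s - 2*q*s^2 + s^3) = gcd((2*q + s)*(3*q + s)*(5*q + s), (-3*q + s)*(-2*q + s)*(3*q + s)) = 3*q + s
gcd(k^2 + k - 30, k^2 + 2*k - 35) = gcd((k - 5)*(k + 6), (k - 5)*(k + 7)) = k - 5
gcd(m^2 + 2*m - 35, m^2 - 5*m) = m - 5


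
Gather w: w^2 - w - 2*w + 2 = w^2 - 3*w + 2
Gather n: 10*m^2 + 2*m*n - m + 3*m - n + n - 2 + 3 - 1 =10*m^2 + 2*m*n + 2*m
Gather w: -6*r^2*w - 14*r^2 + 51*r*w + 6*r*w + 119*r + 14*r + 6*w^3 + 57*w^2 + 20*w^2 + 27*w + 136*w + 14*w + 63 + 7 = -14*r^2 + 133*r + 6*w^3 + 77*w^2 + w*(-6*r^2 + 57*r + 177) + 70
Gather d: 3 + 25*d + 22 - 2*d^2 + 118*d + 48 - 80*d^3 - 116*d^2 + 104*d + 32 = -80*d^3 - 118*d^2 + 247*d + 105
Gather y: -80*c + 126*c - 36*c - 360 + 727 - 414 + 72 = 10*c + 25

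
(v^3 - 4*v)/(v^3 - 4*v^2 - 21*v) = (4 - v^2)/(-v^2 + 4*v + 21)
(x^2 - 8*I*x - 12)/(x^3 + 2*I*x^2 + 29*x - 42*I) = (x - 6*I)/(x^2 + 4*I*x + 21)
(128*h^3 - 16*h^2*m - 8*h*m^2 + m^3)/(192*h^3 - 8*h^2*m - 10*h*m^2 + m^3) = (4*h - m)/(6*h - m)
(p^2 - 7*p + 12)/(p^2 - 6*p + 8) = (p - 3)/(p - 2)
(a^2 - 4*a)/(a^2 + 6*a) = (a - 4)/(a + 6)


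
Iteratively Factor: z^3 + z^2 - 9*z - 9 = (z + 3)*(z^2 - 2*z - 3) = (z + 1)*(z + 3)*(z - 3)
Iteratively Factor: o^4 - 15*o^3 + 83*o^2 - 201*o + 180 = (o - 3)*(o^3 - 12*o^2 + 47*o - 60) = (o - 3)^2*(o^2 - 9*o + 20) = (o - 4)*(o - 3)^2*(o - 5)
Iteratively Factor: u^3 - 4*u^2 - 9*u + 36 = (u + 3)*(u^2 - 7*u + 12) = (u - 3)*(u + 3)*(u - 4)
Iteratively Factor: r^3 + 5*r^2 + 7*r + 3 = (r + 1)*(r^2 + 4*r + 3) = (r + 1)^2*(r + 3)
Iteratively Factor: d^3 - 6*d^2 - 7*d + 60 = (d - 5)*(d^2 - d - 12) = (d - 5)*(d - 4)*(d + 3)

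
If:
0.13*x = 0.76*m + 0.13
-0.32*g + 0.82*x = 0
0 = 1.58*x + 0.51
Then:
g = -0.83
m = -0.23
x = -0.32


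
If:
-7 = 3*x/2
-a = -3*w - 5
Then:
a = 3*w + 5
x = -14/3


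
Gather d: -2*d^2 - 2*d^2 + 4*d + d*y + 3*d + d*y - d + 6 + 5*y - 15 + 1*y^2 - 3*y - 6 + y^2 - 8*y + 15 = -4*d^2 + d*(2*y + 6) + 2*y^2 - 6*y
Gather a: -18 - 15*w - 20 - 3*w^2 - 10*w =-3*w^2 - 25*w - 38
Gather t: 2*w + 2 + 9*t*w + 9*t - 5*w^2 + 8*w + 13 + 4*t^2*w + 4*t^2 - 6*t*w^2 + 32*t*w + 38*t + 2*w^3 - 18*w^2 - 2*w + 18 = t^2*(4*w + 4) + t*(-6*w^2 + 41*w + 47) + 2*w^3 - 23*w^2 + 8*w + 33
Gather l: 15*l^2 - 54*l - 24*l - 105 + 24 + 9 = 15*l^2 - 78*l - 72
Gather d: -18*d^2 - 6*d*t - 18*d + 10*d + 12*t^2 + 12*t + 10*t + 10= -18*d^2 + d*(-6*t - 8) + 12*t^2 + 22*t + 10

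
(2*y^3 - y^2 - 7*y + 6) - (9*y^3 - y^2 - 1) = -7*y^3 - 7*y + 7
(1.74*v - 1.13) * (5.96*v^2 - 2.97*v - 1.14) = 10.3704*v^3 - 11.9026*v^2 + 1.3725*v + 1.2882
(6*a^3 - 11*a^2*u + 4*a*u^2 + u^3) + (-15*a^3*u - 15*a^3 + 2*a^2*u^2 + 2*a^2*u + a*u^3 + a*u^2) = -15*a^3*u - 9*a^3 + 2*a^2*u^2 - 9*a^2*u + a*u^3 + 5*a*u^2 + u^3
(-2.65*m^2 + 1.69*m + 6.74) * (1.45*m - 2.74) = -3.8425*m^3 + 9.7115*m^2 + 5.1424*m - 18.4676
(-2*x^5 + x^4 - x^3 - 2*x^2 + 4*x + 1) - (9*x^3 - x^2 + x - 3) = -2*x^5 + x^4 - 10*x^3 - x^2 + 3*x + 4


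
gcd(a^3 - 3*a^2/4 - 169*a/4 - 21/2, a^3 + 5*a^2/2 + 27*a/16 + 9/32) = a + 1/4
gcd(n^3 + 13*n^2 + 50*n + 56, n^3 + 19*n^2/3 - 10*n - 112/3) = n^2 + 9*n + 14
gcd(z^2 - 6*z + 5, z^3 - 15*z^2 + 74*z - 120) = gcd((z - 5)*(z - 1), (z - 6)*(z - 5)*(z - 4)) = z - 5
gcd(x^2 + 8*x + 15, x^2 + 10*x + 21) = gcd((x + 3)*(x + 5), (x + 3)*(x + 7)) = x + 3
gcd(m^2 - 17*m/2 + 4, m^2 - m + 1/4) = m - 1/2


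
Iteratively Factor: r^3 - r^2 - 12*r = (r + 3)*(r^2 - 4*r) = (r - 4)*(r + 3)*(r)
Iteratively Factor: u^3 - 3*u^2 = (u)*(u^2 - 3*u) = u^2*(u - 3)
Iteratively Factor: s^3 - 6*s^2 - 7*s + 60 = (s - 5)*(s^2 - s - 12) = (s - 5)*(s - 4)*(s + 3)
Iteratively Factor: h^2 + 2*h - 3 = (h + 3)*(h - 1)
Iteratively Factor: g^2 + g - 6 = (g + 3)*(g - 2)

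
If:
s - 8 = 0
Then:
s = 8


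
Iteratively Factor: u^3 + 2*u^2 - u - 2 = (u + 1)*(u^2 + u - 2) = (u - 1)*(u + 1)*(u + 2)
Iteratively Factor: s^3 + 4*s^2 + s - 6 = (s + 3)*(s^2 + s - 2) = (s + 2)*(s + 3)*(s - 1)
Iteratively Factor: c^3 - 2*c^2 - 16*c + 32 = (c - 2)*(c^2 - 16) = (c - 4)*(c - 2)*(c + 4)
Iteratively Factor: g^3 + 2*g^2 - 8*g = (g)*(g^2 + 2*g - 8) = g*(g + 4)*(g - 2)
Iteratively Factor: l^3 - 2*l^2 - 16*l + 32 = (l - 2)*(l^2 - 16) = (l - 4)*(l - 2)*(l + 4)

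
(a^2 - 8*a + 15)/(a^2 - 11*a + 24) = (a - 5)/(a - 8)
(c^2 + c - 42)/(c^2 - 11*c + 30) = (c + 7)/(c - 5)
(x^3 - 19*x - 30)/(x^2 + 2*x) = x - 2 - 15/x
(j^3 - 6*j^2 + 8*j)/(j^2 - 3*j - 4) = j*(j - 2)/(j + 1)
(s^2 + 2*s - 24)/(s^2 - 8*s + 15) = (s^2 + 2*s - 24)/(s^2 - 8*s + 15)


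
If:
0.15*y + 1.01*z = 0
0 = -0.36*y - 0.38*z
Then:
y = 0.00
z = 0.00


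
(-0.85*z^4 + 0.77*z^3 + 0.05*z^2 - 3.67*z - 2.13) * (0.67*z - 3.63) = -0.5695*z^5 + 3.6014*z^4 - 2.7616*z^3 - 2.6404*z^2 + 11.895*z + 7.7319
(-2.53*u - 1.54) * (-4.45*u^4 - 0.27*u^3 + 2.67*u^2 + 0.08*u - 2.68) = 11.2585*u^5 + 7.5361*u^4 - 6.3393*u^3 - 4.3142*u^2 + 6.6572*u + 4.1272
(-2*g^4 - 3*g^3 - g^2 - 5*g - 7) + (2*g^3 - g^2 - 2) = -2*g^4 - g^3 - 2*g^2 - 5*g - 9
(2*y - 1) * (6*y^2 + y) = 12*y^3 - 4*y^2 - y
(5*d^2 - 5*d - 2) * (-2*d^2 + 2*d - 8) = -10*d^4 + 20*d^3 - 46*d^2 + 36*d + 16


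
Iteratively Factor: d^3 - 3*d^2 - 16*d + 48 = (d - 4)*(d^2 + d - 12) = (d - 4)*(d + 4)*(d - 3)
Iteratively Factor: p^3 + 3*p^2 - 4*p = (p)*(p^2 + 3*p - 4) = p*(p + 4)*(p - 1)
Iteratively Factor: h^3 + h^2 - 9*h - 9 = (h + 1)*(h^2 - 9) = (h - 3)*(h + 1)*(h + 3)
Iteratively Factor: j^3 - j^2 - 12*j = (j)*(j^2 - j - 12) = j*(j + 3)*(j - 4)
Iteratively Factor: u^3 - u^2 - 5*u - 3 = (u - 3)*(u^2 + 2*u + 1) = (u - 3)*(u + 1)*(u + 1)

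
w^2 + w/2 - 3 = (w - 3/2)*(w + 2)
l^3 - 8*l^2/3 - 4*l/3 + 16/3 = (l - 2)^2*(l + 4/3)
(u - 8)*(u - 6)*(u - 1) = u^3 - 15*u^2 + 62*u - 48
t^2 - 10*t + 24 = (t - 6)*(t - 4)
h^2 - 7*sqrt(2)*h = h*(h - 7*sqrt(2))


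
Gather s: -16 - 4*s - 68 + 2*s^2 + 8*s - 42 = 2*s^2 + 4*s - 126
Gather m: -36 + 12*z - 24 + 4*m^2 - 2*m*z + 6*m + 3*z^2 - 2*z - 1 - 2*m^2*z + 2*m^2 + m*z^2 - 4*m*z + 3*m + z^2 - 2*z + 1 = m^2*(6 - 2*z) + m*(z^2 - 6*z + 9) + 4*z^2 + 8*z - 60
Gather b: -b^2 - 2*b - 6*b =-b^2 - 8*b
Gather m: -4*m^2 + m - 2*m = -4*m^2 - m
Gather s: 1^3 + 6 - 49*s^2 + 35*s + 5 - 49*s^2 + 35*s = -98*s^2 + 70*s + 12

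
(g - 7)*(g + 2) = g^2 - 5*g - 14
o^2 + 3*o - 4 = (o - 1)*(o + 4)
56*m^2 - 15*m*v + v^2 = (-8*m + v)*(-7*m + v)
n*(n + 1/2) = n^2 + n/2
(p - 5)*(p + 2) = p^2 - 3*p - 10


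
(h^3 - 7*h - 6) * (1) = h^3 - 7*h - 6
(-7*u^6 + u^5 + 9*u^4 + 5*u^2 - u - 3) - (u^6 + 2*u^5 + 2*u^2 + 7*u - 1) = -8*u^6 - u^5 + 9*u^4 + 3*u^2 - 8*u - 2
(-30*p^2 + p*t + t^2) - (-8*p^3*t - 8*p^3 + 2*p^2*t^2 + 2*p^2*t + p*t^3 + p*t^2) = 8*p^3*t + 8*p^3 - 2*p^2*t^2 - 2*p^2*t - 30*p^2 - p*t^3 - p*t^2 + p*t + t^2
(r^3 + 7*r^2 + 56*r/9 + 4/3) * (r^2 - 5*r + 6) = r^5 + 2*r^4 - 205*r^3/9 + 110*r^2/9 + 92*r/3 + 8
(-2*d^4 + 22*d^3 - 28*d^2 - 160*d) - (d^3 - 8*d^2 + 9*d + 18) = -2*d^4 + 21*d^3 - 20*d^2 - 169*d - 18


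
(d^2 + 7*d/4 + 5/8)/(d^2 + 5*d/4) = (d + 1/2)/d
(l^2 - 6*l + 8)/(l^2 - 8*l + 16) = (l - 2)/(l - 4)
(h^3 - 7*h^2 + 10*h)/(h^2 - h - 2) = h*(h - 5)/(h + 1)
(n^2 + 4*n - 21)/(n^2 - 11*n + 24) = (n + 7)/(n - 8)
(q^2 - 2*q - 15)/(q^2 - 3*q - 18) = (q - 5)/(q - 6)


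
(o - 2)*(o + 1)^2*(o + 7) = o^4 + 7*o^3 - 3*o^2 - 23*o - 14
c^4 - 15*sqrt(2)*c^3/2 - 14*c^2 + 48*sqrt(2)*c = c*(c - 8*sqrt(2))*(c - 3*sqrt(2)/2)*(c + 2*sqrt(2))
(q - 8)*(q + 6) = q^2 - 2*q - 48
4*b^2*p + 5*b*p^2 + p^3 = p*(b + p)*(4*b + p)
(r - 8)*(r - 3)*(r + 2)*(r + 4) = r^4 - 5*r^3 - 34*r^2 + 56*r + 192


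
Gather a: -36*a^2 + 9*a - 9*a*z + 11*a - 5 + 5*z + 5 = -36*a^2 + a*(20 - 9*z) + 5*z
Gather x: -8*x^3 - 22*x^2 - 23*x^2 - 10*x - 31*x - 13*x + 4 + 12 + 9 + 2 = -8*x^3 - 45*x^2 - 54*x + 27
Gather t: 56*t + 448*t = 504*t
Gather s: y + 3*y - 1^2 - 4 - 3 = 4*y - 8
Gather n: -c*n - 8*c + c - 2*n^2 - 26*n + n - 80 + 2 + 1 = -7*c - 2*n^2 + n*(-c - 25) - 77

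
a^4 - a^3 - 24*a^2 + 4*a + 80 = (a - 5)*(a - 2)*(a + 2)*(a + 4)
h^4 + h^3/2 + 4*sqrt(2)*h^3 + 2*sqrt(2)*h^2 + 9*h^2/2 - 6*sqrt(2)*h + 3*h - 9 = (h - 1)*(h + 3/2)*(h + sqrt(2))*(h + 3*sqrt(2))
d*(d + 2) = d^2 + 2*d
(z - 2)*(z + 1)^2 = z^3 - 3*z - 2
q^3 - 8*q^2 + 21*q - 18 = (q - 3)^2*(q - 2)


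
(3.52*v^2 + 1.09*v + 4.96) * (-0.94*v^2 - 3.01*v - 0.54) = -3.3088*v^4 - 11.6198*v^3 - 9.8441*v^2 - 15.5182*v - 2.6784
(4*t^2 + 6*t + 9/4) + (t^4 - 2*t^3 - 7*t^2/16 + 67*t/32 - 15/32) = t^4 - 2*t^3 + 57*t^2/16 + 259*t/32 + 57/32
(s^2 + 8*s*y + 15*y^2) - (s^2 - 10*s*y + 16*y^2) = 18*s*y - y^2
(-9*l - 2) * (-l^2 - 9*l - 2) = 9*l^3 + 83*l^2 + 36*l + 4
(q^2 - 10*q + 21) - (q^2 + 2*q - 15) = 36 - 12*q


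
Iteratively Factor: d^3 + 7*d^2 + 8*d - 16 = (d + 4)*(d^2 + 3*d - 4) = (d - 1)*(d + 4)*(d + 4)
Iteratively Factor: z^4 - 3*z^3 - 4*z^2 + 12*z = (z)*(z^3 - 3*z^2 - 4*z + 12) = z*(z + 2)*(z^2 - 5*z + 6) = z*(z - 3)*(z + 2)*(z - 2)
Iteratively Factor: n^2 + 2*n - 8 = (n + 4)*(n - 2)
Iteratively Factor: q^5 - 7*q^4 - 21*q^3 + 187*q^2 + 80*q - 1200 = (q - 5)*(q^4 - 2*q^3 - 31*q^2 + 32*q + 240) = (q - 5)*(q + 4)*(q^3 - 6*q^2 - 7*q + 60) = (q - 5)*(q + 3)*(q + 4)*(q^2 - 9*q + 20) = (q - 5)^2*(q + 3)*(q + 4)*(q - 4)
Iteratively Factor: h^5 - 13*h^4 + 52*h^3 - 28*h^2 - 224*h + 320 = (h - 4)*(h^4 - 9*h^3 + 16*h^2 + 36*h - 80) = (h - 4)^2*(h^3 - 5*h^2 - 4*h + 20) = (h - 5)*(h - 4)^2*(h^2 - 4) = (h - 5)*(h - 4)^2*(h + 2)*(h - 2)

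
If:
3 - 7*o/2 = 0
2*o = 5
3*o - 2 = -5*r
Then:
No Solution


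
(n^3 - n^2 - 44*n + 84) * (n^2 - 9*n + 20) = n^5 - 10*n^4 - 15*n^3 + 460*n^2 - 1636*n + 1680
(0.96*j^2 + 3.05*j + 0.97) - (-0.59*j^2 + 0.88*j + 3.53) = 1.55*j^2 + 2.17*j - 2.56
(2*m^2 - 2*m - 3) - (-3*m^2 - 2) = 5*m^2 - 2*m - 1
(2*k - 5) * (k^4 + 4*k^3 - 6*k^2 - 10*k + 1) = 2*k^5 + 3*k^4 - 32*k^3 + 10*k^2 + 52*k - 5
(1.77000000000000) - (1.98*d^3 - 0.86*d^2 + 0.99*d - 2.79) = -1.98*d^3 + 0.86*d^2 - 0.99*d + 4.56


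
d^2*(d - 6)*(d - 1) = d^4 - 7*d^3 + 6*d^2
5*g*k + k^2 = k*(5*g + k)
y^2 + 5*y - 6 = (y - 1)*(y + 6)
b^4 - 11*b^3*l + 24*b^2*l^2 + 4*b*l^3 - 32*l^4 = (b - 8*l)*(b - 2*l)^2*(b + l)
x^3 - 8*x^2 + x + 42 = (x - 7)*(x - 3)*(x + 2)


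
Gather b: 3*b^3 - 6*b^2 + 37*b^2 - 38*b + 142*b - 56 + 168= 3*b^3 + 31*b^2 + 104*b + 112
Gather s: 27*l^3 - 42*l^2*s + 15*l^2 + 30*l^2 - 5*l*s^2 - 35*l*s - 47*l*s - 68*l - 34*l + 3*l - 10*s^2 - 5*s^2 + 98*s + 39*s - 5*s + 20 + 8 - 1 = 27*l^3 + 45*l^2 - 99*l + s^2*(-5*l - 15) + s*(-42*l^2 - 82*l + 132) + 27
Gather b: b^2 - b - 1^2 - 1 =b^2 - b - 2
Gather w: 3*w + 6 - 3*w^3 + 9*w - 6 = -3*w^3 + 12*w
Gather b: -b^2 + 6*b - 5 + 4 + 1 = -b^2 + 6*b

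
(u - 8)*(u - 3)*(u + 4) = u^3 - 7*u^2 - 20*u + 96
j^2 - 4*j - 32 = (j - 8)*(j + 4)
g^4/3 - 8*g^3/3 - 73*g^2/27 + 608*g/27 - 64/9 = (g/3 + 1)*(g - 8)*(g - 8/3)*(g - 1/3)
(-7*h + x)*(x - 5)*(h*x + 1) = -7*h^2*x^2 + 35*h^2*x + h*x^3 - 5*h*x^2 - 7*h*x + 35*h + x^2 - 5*x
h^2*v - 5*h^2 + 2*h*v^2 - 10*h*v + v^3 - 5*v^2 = (h + v)^2*(v - 5)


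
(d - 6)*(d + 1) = d^2 - 5*d - 6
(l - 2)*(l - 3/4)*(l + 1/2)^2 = l^4 - 7*l^3/4 - l^2 + 13*l/16 + 3/8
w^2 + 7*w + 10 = (w + 2)*(w + 5)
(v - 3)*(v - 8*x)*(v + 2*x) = v^3 - 6*v^2*x - 3*v^2 - 16*v*x^2 + 18*v*x + 48*x^2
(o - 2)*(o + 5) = o^2 + 3*o - 10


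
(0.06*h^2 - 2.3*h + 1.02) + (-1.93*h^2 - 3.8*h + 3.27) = -1.87*h^2 - 6.1*h + 4.29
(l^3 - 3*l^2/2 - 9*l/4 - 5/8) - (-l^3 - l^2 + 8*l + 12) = 2*l^3 - l^2/2 - 41*l/4 - 101/8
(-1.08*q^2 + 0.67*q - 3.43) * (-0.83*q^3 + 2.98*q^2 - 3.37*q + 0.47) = 0.8964*q^5 - 3.7745*q^4 + 8.4831*q^3 - 12.9869*q^2 + 11.874*q - 1.6121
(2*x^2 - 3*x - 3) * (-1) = -2*x^2 + 3*x + 3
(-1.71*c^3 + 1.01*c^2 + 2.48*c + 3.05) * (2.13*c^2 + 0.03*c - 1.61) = -3.6423*c^5 + 2.1*c^4 + 8.0658*c^3 + 4.9448*c^2 - 3.9013*c - 4.9105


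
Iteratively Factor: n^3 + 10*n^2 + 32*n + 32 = (n + 2)*(n^2 + 8*n + 16) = (n + 2)*(n + 4)*(n + 4)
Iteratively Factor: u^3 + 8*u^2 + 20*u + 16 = (u + 2)*(u^2 + 6*u + 8) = (u + 2)^2*(u + 4)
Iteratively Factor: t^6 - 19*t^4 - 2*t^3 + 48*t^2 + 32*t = (t - 4)*(t^5 + 4*t^4 - 3*t^3 - 14*t^2 - 8*t) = (t - 4)*(t - 2)*(t^4 + 6*t^3 + 9*t^2 + 4*t) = (t - 4)*(t - 2)*(t + 1)*(t^3 + 5*t^2 + 4*t) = (t - 4)*(t - 2)*(t + 1)*(t + 4)*(t^2 + t) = (t - 4)*(t - 2)*(t + 1)^2*(t + 4)*(t)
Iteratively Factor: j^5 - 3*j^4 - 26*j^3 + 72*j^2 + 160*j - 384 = (j + 4)*(j^4 - 7*j^3 + 2*j^2 + 64*j - 96) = (j - 2)*(j + 4)*(j^3 - 5*j^2 - 8*j + 48) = (j - 4)*(j - 2)*(j + 4)*(j^2 - j - 12) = (j - 4)*(j - 2)*(j + 3)*(j + 4)*(j - 4)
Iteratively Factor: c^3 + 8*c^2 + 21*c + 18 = (c + 3)*(c^2 + 5*c + 6) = (c + 2)*(c + 3)*(c + 3)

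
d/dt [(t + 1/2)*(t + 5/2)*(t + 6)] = 3*t^2 + 18*t + 77/4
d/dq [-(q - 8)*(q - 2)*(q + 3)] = -3*q^2 + 14*q + 14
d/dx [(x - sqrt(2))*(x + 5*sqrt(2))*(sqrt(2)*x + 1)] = 3*sqrt(2)*x^2 + 18*x - 6*sqrt(2)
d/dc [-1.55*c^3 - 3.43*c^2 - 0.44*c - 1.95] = -4.65*c^2 - 6.86*c - 0.44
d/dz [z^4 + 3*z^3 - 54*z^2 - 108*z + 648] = 4*z^3 + 9*z^2 - 108*z - 108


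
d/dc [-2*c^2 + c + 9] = 1 - 4*c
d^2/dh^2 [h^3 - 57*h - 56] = 6*h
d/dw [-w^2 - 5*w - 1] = -2*w - 5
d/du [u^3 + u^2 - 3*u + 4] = 3*u^2 + 2*u - 3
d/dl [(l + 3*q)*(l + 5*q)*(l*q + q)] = q*(3*l^2 + 16*l*q + 2*l + 15*q^2 + 8*q)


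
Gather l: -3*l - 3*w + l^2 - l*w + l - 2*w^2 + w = l^2 + l*(-w - 2) - 2*w^2 - 2*w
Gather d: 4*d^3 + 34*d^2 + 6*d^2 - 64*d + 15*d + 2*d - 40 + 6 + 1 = 4*d^3 + 40*d^2 - 47*d - 33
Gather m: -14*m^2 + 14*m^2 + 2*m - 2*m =0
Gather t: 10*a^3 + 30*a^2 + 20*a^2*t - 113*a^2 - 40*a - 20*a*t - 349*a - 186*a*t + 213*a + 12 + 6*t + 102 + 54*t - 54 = 10*a^3 - 83*a^2 - 176*a + t*(20*a^2 - 206*a + 60) + 60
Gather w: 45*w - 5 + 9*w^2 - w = 9*w^2 + 44*w - 5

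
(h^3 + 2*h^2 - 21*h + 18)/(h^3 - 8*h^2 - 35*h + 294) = (h^2 - 4*h + 3)/(h^2 - 14*h + 49)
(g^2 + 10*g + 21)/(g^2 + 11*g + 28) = (g + 3)/(g + 4)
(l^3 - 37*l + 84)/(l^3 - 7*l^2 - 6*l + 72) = (l^2 + 4*l - 21)/(l^2 - 3*l - 18)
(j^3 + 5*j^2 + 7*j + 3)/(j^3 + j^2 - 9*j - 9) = (j + 1)/(j - 3)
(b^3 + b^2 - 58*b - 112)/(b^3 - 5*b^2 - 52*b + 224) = (b + 2)/(b - 4)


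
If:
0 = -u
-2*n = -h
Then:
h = 2*n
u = 0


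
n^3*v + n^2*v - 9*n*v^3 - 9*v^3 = (n - 3*v)*(n + 3*v)*(n*v + v)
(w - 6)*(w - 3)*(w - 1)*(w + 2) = w^4 - 8*w^3 + 7*w^2 + 36*w - 36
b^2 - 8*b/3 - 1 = (b - 3)*(b + 1/3)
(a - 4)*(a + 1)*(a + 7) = a^3 + 4*a^2 - 25*a - 28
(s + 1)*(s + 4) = s^2 + 5*s + 4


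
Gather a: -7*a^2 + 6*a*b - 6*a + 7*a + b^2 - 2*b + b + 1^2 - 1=-7*a^2 + a*(6*b + 1) + b^2 - b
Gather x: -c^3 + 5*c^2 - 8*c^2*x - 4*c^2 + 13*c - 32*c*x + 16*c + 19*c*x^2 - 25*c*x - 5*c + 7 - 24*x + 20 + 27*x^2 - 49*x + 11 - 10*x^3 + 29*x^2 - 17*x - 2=-c^3 + c^2 + 24*c - 10*x^3 + x^2*(19*c + 56) + x*(-8*c^2 - 57*c - 90) + 36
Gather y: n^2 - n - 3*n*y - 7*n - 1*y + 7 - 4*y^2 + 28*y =n^2 - 8*n - 4*y^2 + y*(27 - 3*n) + 7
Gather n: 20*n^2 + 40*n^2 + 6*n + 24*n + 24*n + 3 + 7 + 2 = 60*n^2 + 54*n + 12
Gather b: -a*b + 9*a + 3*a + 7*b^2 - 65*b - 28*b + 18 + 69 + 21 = 12*a + 7*b^2 + b*(-a - 93) + 108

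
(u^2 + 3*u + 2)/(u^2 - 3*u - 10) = (u + 1)/(u - 5)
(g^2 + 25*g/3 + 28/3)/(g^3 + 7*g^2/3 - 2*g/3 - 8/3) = (g + 7)/(g^2 + g - 2)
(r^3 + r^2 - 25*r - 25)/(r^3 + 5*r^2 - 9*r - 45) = (r^2 - 4*r - 5)/(r^2 - 9)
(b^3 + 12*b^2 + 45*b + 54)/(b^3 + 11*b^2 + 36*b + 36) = (b + 3)/(b + 2)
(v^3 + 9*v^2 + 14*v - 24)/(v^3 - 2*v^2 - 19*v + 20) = (v + 6)/(v - 5)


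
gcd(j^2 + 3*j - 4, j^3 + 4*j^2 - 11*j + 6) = j - 1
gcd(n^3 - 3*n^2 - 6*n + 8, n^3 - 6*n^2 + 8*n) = n - 4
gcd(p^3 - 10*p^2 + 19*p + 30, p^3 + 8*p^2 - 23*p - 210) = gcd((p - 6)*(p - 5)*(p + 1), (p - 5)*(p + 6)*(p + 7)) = p - 5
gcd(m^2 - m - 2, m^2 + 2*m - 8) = m - 2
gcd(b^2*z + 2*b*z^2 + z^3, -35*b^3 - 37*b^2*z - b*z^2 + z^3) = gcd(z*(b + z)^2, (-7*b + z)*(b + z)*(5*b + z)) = b + z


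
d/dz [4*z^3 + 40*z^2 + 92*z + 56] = 12*z^2 + 80*z + 92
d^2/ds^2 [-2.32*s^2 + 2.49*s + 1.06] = -4.64000000000000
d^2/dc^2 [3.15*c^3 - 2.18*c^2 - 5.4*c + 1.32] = 18.9*c - 4.36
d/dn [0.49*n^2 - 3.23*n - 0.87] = 0.98*n - 3.23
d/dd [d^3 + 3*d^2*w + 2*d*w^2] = 3*d^2 + 6*d*w + 2*w^2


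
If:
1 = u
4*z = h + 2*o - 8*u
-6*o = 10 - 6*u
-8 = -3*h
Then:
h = 8/3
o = -2/3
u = 1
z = -5/3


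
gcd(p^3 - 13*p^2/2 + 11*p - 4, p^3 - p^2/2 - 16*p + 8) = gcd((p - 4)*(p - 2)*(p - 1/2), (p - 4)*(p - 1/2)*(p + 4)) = p^2 - 9*p/2 + 2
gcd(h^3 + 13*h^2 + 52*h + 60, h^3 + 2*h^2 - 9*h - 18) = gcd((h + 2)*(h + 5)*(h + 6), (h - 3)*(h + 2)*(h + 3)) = h + 2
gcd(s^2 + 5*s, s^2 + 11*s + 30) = s + 5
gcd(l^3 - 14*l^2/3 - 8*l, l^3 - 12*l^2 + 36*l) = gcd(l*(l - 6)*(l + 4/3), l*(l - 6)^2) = l^2 - 6*l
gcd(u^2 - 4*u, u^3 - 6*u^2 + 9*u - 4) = u - 4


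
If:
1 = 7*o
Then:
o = 1/7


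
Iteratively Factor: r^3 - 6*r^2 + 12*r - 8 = (r - 2)*(r^2 - 4*r + 4) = (r - 2)^2*(r - 2)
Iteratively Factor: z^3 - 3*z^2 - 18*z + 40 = (z - 5)*(z^2 + 2*z - 8) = (z - 5)*(z + 4)*(z - 2)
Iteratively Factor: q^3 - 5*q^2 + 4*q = (q - 1)*(q^2 - 4*q) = (q - 4)*(q - 1)*(q)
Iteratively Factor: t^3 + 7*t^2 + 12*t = (t + 3)*(t^2 + 4*t) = t*(t + 3)*(t + 4)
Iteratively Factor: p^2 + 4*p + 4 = (p + 2)*(p + 2)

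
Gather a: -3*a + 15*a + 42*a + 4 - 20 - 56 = 54*a - 72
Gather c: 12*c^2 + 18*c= 12*c^2 + 18*c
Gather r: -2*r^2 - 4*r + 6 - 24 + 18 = -2*r^2 - 4*r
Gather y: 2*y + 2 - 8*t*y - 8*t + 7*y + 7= -8*t + y*(9 - 8*t) + 9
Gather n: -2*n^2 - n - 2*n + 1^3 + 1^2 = -2*n^2 - 3*n + 2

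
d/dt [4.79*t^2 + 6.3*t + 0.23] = 9.58*t + 6.3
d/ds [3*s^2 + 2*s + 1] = 6*s + 2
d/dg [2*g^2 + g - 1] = 4*g + 1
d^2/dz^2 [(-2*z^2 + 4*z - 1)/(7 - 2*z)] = 92/(8*z^3 - 84*z^2 + 294*z - 343)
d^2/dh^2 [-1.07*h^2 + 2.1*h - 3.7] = -2.14000000000000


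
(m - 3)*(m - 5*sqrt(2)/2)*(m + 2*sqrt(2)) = m^3 - 3*m^2 - sqrt(2)*m^2/2 - 10*m + 3*sqrt(2)*m/2 + 30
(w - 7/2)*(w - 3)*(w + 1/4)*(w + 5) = w^4 - 5*w^3/4 - 179*w^2/8 + 47*w + 105/8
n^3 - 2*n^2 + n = n*(n - 1)^2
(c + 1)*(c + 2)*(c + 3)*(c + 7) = c^4 + 13*c^3 + 53*c^2 + 83*c + 42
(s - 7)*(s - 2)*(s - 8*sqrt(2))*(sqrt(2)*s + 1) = sqrt(2)*s^4 - 15*s^3 - 9*sqrt(2)*s^3 + 6*sqrt(2)*s^2 + 135*s^2 - 210*s + 72*sqrt(2)*s - 112*sqrt(2)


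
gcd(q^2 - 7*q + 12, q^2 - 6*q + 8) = q - 4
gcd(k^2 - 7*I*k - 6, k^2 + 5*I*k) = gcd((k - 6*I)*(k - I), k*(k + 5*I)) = 1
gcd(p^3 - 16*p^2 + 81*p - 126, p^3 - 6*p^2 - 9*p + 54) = p^2 - 9*p + 18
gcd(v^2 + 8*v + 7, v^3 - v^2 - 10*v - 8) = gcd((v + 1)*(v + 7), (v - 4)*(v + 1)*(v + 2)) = v + 1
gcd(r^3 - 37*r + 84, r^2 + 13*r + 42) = r + 7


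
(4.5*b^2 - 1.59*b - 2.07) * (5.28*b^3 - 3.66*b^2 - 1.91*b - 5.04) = 23.76*b^5 - 24.8652*b^4 - 13.7052*b^3 - 12.0669*b^2 + 11.9673*b + 10.4328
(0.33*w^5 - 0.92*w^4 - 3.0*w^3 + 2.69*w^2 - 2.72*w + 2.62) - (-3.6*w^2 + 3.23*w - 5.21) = 0.33*w^5 - 0.92*w^4 - 3.0*w^3 + 6.29*w^2 - 5.95*w + 7.83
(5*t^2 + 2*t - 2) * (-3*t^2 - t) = -15*t^4 - 11*t^3 + 4*t^2 + 2*t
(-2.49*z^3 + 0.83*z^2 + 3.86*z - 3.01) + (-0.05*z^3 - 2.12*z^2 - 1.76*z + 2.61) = -2.54*z^3 - 1.29*z^2 + 2.1*z - 0.4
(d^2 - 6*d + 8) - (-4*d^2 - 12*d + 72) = 5*d^2 + 6*d - 64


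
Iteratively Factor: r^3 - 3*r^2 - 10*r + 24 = (r - 2)*(r^2 - r - 12) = (r - 4)*(r - 2)*(r + 3)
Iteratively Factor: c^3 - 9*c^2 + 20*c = (c - 5)*(c^2 - 4*c) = (c - 5)*(c - 4)*(c)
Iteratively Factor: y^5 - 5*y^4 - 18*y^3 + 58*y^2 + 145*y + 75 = (y - 5)*(y^4 - 18*y^2 - 32*y - 15) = (y - 5)*(y + 1)*(y^3 - y^2 - 17*y - 15) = (y - 5)^2*(y + 1)*(y^2 + 4*y + 3) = (y - 5)^2*(y + 1)*(y + 3)*(y + 1)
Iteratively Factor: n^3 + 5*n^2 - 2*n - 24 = (n + 3)*(n^2 + 2*n - 8) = (n + 3)*(n + 4)*(n - 2)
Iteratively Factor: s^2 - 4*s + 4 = (s - 2)*(s - 2)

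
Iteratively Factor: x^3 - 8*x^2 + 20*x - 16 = (x - 2)*(x^2 - 6*x + 8) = (x - 2)^2*(x - 4)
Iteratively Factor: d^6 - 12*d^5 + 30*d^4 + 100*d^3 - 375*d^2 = (d - 5)*(d^5 - 7*d^4 - 5*d^3 + 75*d^2) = d*(d - 5)*(d^4 - 7*d^3 - 5*d^2 + 75*d) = d^2*(d - 5)*(d^3 - 7*d^2 - 5*d + 75) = d^2*(d - 5)^2*(d^2 - 2*d - 15) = d^2*(d - 5)^2*(d + 3)*(d - 5)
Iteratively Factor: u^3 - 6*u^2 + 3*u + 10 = (u - 5)*(u^2 - u - 2) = (u - 5)*(u + 1)*(u - 2)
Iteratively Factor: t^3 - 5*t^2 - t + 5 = (t - 5)*(t^2 - 1) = (t - 5)*(t - 1)*(t + 1)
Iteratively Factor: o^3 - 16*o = (o)*(o^2 - 16) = o*(o - 4)*(o + 4)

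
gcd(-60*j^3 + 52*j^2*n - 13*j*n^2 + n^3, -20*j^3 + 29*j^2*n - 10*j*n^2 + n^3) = 5*j - n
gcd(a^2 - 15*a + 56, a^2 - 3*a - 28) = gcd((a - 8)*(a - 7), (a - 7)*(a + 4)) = a - 7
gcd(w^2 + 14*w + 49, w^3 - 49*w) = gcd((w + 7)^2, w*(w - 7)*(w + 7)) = w + 7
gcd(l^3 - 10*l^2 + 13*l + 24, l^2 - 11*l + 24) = l^2 - 11*l + 24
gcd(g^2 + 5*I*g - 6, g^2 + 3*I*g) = g + 3*I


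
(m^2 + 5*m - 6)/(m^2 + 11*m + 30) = (m - 1)/(m + 5)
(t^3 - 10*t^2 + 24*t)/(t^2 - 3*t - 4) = t*(t - 6)/(t + 1)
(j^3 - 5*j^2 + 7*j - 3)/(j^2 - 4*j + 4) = (j^3 - 5*j^2 + 7*j - 3)/(j^2 - 4*j + 4)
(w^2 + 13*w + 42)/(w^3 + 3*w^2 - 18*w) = (w + 7)/(w*(w - 3))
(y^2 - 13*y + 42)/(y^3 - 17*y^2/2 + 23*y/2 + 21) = 2*(y - 7)/(2*y^2 - 5*y - 7)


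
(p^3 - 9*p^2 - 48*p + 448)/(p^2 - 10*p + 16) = (p^2 - p - 56)/(p - 2)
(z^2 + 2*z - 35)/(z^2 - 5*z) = (z + 7)/z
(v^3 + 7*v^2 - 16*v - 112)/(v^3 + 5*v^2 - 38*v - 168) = (v - 4)/(v - 6)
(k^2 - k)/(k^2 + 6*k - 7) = k/(k + 7)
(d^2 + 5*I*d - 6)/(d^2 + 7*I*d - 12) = (d + 2*I)/(d + 4*I)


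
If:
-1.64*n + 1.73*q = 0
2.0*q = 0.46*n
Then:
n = 0.00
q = 0.00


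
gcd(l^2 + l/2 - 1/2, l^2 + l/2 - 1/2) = l^2 + l/2 - 1/2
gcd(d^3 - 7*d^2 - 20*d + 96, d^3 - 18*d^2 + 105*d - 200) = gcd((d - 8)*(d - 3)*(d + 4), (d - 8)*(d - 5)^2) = d - 8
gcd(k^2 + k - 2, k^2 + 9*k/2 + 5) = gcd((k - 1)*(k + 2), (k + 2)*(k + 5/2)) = k + 2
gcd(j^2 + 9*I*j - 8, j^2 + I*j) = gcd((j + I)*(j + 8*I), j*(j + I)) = j + I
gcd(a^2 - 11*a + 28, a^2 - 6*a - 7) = a - 7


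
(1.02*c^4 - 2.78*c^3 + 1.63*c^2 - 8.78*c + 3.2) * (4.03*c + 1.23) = 4.1106*c^5 - 9.9488*c^4 + 3.1495*c^3 - 33.3785*c^2 + 2.0966*c + 3.936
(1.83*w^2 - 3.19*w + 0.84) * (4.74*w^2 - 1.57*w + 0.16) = 8.6742*w^4 - 17.9937*w^3 + 9.2827*w^2 - 1.8292*w + 0.1344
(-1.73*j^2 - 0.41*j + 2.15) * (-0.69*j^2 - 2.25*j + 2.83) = 1.1937*j^4 + 4.1754*j^3 - 5.4569*j^2 - 5.9978*j + 6.0845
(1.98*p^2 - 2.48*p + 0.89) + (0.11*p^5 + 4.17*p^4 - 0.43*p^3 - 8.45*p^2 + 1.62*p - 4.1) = 0.11*p^5 + 4.17*p^4 - 0.43*p^3 - 6.47*p^2 - 0.86*p - 3.21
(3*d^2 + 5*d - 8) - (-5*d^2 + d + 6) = 8*d^2 + 4*d - 14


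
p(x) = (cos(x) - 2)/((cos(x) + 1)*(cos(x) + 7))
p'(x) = (cos(x) - 2)*sin(x)/((cos(x) + 1)*(cos(x) + 7)^2) + (cos(x) - 2)*sin(x)/((cos(x) + 1)^2*(cos(x) + 7)) - sin(x)/((cos(x) + 1)*(cos(x) + 7))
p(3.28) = -52.04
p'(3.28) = 754.31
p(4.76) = -0.26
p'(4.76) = 0.42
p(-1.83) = -0.45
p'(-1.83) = 0.84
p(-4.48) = -0.43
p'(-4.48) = -0.79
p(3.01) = -57.58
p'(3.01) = -877.67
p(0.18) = -0.06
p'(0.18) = -0.02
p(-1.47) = -0.24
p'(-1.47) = 0.38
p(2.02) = -0.66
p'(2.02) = -1.38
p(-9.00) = -5.38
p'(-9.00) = 26.07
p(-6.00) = -0.07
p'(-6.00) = -0.03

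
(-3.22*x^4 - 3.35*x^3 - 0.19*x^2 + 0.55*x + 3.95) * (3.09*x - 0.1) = -9.9498*x^5 - 10.0295*x^4 - 0.2521*x^3 + 1.7185*x^2 + 12.1505*x - 0.395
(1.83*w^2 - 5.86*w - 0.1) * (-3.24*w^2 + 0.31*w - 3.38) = -5.9292*w^4 + 19.5537*w^3 - 7.678*w^2 + 19.7758*w + 0.338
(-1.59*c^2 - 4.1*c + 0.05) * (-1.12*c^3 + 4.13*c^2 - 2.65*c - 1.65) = 1.7808*c^5 - 1.9747*c^4 - 12.7755*c^3 + 13.695*c^2 + 6.6325*c - 0.0825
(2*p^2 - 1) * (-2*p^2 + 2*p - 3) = -4*p^4 + 4*p^3 - 4*p^2 - 2*p + 3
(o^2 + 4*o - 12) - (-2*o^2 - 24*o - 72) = 3*o^2 + 28*o + 60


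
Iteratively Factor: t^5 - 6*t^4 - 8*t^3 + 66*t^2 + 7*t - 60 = (t - 5)*(t^4 - t^3 - 13*t^2 + t + 12) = (t - 5)*(t - 1)*(t^3 - 13*t - 12) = (t - 5)*(t - 4)*(t - 1)*(t^2 + 4*t + 3) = (t - 5)*(t - 4)*(t - 1)*(t + 1)*(t + 3)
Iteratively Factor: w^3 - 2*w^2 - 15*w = (w)*(w^2 - 2*w - 15) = w*(w - 5)*(w + 3)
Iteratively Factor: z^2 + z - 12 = (z + 4)*(z - 3)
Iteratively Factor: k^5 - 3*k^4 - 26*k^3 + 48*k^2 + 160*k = (k - 4)*(k^4 + k^3 - 22*k^2 - 40*k) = (k - 4)*(k + 2)*(k^3 - k^2 - 20*k) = (k - 4)*(k + 2)*(k + 4)*(k^2 - 5*k) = k*(k - 4)*(k + 2)*(k + 4)*(k - 5)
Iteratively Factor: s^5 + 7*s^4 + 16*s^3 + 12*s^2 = (s)*(s^4 + 7*s^3 + 16*s^2 + 12*s) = s*(s + 2)*(s^3 + 5*s^2 + 6*s) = s^2*(s + 2)*(s^2 + 5*s + 6) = s^2*(s + 2)^2*(s + 3)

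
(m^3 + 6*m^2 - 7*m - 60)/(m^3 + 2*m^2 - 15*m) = (m + 4)/m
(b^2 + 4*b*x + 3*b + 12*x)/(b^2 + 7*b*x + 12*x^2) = (b + 3)/(b + 3*x)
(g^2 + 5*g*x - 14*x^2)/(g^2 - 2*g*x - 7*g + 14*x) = (g + 7*x)/(g - 7)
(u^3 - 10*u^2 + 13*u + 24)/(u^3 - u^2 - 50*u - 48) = (u - 3)/(u + 6)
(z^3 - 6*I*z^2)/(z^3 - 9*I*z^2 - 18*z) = z/(z - 3*I)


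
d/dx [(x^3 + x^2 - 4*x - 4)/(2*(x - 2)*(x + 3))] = (x^2 + 6*x + 7)/(2*(x^2 + 6*x + 9))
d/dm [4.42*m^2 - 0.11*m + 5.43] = 8.84*m - 0.11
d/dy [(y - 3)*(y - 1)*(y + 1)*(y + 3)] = 4*y*(y^2 - 5)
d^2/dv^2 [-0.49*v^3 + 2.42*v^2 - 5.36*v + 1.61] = 4.84 - 2.94*v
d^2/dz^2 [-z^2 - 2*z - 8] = -2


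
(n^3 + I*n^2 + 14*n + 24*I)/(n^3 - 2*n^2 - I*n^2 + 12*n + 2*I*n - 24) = (n + 2*I)/(n - 2)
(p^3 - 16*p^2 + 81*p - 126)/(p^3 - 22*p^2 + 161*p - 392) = (p^2 - 9*p + 18)/(p^2 - 15*p + 56)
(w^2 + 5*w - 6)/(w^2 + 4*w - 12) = (w - 1)/(w - 2)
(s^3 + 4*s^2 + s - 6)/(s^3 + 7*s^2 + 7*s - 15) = (s + 2)/(s + 5)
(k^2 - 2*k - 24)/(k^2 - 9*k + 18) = (k + 4)/(k - 3)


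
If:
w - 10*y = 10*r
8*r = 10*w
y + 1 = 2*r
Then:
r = 25/73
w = 20/73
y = -23/73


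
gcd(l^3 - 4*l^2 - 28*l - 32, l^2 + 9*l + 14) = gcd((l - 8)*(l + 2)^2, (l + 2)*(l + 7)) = l + 2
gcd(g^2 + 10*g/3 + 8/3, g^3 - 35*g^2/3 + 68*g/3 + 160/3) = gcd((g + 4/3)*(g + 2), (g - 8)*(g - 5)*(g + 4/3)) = g + 4/3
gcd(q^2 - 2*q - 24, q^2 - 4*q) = 1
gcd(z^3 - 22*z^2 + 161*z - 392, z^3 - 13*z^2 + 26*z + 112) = z^2 - 15*z + 56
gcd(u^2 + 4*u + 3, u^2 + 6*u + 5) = u + 1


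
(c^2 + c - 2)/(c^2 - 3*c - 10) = (c - 1)/(c - 5)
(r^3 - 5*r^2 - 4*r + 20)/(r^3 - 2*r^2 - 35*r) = (-r^3 + 5*r^2 + 4*r - 20)/(r*(-r^2 + 2*r + 35))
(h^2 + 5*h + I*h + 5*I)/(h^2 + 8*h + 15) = (h + I)/(h + 3)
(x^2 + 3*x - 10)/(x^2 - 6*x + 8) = (x + 5)/(x - 4)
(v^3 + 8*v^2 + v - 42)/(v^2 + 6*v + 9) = (v^2 + 5*v - 14)/(v + 3)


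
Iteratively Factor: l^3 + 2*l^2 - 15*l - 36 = (l - 4)*(l^2 + 6*l + 9) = (l - 4)*(l + 3)*(l + 3)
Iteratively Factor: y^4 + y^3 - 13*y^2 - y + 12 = (y + 1)*(y^3 - 13*y + 12) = (y + 1)*(y + 4)*(y^2 - 4*y + 3) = (y - 3)*(y + 1)*(y + 4)*(y - 1)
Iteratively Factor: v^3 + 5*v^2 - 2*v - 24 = (v + 4)*(v^2 + v - 6) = (v - 2)*(v + 4)*(v + 3)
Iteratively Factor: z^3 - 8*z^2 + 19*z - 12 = (z - 3)*(z^2 - 5*z + 4) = (z - 3)*(z - 1)*(z - 4)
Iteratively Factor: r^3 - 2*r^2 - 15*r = (r)*(r^2 - 2*r - 15) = r*(r + 3)*(r - 5)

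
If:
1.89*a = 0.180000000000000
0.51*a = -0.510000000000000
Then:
No Solution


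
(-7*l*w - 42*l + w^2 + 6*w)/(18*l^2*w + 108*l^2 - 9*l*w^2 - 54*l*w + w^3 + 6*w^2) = (-7*l + w)/(18*l^2 - 9*l*w + w^2)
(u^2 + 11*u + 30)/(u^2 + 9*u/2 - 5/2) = 2*(u + 6)/(2*u - 1)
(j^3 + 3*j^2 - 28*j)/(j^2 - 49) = j*(j - 4)/(j - 7)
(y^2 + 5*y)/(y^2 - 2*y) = (y + 5)/(y - 2)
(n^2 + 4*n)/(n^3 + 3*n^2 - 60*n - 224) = n/(n^2 - n - 56)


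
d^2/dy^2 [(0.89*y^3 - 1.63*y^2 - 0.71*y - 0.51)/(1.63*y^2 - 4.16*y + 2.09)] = (7.105427357601e-15*y^5 - 2.8421709430404e-14*y^4 - 1.13816400000005*y^3 - 21.240684*y^2 + 58.587444*y - 40.762932)/(4.330747*y^6 - 33.158112*y^5 + 101.283147*y^4 - 157.022528*y^3 + 129.866121*y^2 - 54.513888*y + 9.129329)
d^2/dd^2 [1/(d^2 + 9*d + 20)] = 2*(-d^2 - 9*d + (2*d + 9)^2 - 20)/(d^2 + 9*d + 20)^3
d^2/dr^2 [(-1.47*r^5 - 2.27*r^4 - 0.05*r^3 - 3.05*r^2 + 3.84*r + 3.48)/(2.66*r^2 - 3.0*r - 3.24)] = (-62.406792*r^7 + 155.566376*r^6 + 177.970464*r^5 - 433.849392*r^4 - 657.759072*r^3 - 298.848816*r^2 + 28.7962559999999*r - 16.060896)/(18.821096*r^6 - 63.6804*r^5 + 3.045168*r^4 + 128.1312*r^3 - 3.70915199999999*r^2 - 94.4784*r - 34.012224)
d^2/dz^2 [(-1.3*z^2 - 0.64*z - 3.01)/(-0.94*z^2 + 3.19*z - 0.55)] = (8.92736799999999*z^3 + 11.925216*z^2 - 56.139996*z + 61.180042)/(0.830584*z^6 - 8.456052*z^5 + 30.154542*z^4 - 42.357139*z^3 + 17.643615*z^2 - 2.894925*z + 0.166375)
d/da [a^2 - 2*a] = 2*a - 2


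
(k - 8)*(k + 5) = k^2 - 3*k - 40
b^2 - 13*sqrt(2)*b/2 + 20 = (b - 4*sqrt(2))*(b - 5*sqrt(2)/2)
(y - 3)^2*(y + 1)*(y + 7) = y^4 + 2*y^3 - 32*y^2 + 30*y + 63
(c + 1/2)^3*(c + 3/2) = c^4 + 3*c^3 + 3*c^2 + 5*c/4 + 3/16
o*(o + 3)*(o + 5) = o^3 + 8*o^2 + 15*o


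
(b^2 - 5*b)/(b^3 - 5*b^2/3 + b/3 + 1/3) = 3*b*(b - 5)/(3*b^3 - 5*b^2 + b + 1)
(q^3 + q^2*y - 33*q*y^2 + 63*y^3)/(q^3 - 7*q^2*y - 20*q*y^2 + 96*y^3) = (-q^2 - 4*q*y + 21*y^2)/(-q^2 + 4*q*y + 32*y^2)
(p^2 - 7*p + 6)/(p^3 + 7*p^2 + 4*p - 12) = (p - 6)/(p^2 + 8*p + 12)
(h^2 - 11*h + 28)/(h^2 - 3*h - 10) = (-h^2 + 11*h - 28)/(-h^2 + 3*h + 10)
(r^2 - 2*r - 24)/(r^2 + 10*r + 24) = (r - 6)/(r + 6)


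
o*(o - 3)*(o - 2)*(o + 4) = o^4 - o^3 - 14*o^2 + 24*o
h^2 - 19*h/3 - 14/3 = (h - 7)*(h + 2/3)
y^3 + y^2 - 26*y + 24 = (y - 4)*(y - 1)*(y + 6)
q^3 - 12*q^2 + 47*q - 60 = (q - 5)*(q - 4)*(q - 3)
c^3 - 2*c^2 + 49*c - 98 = (c - 2)*(c - 7*I)*(c + 7*I)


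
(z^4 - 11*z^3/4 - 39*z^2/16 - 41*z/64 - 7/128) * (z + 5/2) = z^5 - z^4/4 - 149*z^3/16 - 431*z^2/64 - 53*z/32 - 35/256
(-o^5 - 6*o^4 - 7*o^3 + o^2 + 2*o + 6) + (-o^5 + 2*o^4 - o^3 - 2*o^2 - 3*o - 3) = -2*o^5 - 4*o^4 - 8*o^3 - o^2 - o + 3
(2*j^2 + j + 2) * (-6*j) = -12*j^3 - 6*j^2 - 12*j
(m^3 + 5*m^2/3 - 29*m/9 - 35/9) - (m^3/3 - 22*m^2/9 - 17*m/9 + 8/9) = 2*m^3/3 + 37*m^2/9 - 4*m/3 - 43/9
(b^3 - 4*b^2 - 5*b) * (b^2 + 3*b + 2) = b^5 - b^4 - 15*b^3 - 23*b^2 - 10*b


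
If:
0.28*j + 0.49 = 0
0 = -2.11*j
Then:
No Solution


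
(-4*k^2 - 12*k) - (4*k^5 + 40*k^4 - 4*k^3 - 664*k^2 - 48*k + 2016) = -4*k^5 - 40*k^4 + 4*k^3 + 660*k^2 + 36*k - 2016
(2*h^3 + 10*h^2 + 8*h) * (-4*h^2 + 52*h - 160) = -8*h^5 + 64*h^4 + 168*h^3 - 1184*h^2 - 1280*h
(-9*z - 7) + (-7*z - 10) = -16*z - 17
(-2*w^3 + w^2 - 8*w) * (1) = -2*w^3 + w^2 - 8*w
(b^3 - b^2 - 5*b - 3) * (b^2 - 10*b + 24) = b^5 - 11*b^4 + 29*b^3 + 23*b^2 - 90*b - 72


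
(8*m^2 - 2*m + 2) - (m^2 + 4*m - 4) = 7*m^2 - 6*m + 6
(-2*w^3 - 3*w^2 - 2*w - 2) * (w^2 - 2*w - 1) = -2*w^5 + w^4 + 6*w^3 + 5*w^2 + 6*w + 2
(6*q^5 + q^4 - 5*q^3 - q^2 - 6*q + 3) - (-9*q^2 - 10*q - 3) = 6*q^5 + q^4 - 5*q^3 + 8*q^2 + 4*q + 6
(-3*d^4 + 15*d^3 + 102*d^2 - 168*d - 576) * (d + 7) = -3*d^5 - 6*d^4 + 207*d^3 + 546*d^2 - 1752*d - 4032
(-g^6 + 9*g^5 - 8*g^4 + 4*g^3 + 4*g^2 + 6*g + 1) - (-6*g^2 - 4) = -g^6 + 9*g^5 - 8*g^4 + 4*g^3 + 10*g^2 + 6*g + 5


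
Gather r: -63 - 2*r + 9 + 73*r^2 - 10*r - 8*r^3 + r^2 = -8*r^3 + 74*r^2 - 12*r - 54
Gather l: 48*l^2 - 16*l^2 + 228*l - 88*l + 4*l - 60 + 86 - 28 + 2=32*l^2 + 144*l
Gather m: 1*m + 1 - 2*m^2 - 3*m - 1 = -2*m^2 - 2*m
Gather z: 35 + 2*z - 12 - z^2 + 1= -z^2 + 2*z + 24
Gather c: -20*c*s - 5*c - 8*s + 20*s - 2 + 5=c*(-20*s - 5) + 12*s + 3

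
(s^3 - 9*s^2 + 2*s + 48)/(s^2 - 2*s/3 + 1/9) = 9*(s^3 - 9*s^2 + 2*s + 48)/(9*s^2 - 6*s + 1)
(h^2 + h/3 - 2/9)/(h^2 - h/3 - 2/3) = (h - 1/3)/(h - 1)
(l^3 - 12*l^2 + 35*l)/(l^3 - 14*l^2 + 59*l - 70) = l/(l - 2)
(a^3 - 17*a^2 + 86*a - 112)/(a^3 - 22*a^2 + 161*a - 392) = (a - 2)/(a - 7)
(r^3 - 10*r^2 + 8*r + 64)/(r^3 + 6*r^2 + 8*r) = (r^2 - 12*r + 32)/(r*(r + 4))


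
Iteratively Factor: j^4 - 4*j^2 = (j - 2)*(j^3 + 2*j^2) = j*(j - 2)*(j^2 + 2*j) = j^2*(j - 2)*(j + 2)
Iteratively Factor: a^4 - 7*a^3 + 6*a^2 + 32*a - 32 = (a + 2)*(a^3 - 9*a^2 + 24*a - 16) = (a - 4)*(a + 2)*(a^2 - 5*a + 4) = (a - 4)*(a - 1)*(a + 2)*(a - 4)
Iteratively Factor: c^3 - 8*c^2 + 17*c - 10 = (c - 5)*(c^2 - 3*c + 2) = (c - 5)*(c - 2)*(c - 1)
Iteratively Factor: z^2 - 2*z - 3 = (z + 1)*(z - 3)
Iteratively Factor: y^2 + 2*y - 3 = (y - 1)*(y + 3)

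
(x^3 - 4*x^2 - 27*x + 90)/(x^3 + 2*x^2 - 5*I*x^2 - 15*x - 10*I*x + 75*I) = (x - 6)/(x - 5*I)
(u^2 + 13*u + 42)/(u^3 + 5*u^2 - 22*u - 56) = (u + 6)/(u^2 - 2*u - 8)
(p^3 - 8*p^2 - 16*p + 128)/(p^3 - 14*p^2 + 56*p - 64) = (p + 4)/(p - 2)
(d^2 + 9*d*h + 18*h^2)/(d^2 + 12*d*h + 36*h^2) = (d + 3*h)/(d + 6*h)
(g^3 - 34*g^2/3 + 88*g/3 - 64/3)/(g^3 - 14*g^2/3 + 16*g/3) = (3*g^2 - 28*g + 32)/(g*(3*g - 8))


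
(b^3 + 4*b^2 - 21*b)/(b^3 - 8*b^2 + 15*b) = (b + 7)/(b - 5)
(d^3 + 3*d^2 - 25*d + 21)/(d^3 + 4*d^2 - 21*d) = (d - 1)/d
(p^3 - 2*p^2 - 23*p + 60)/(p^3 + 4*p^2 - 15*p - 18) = (p^2 + p - 20)/(p^2 + 7*p + 6)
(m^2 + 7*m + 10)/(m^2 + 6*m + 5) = (m + 2)/(m + 1)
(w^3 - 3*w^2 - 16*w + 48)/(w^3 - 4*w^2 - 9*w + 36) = (w + 4)/(w + 3)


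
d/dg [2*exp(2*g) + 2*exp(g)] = (4*exp(g) + 2)*exp(g)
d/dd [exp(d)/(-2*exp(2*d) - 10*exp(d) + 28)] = (exp(2*d) + 14)*exp(d)/(2*(exp(4*d) + 10*exp(3*d) - 3*exp(2*d) - 140*exp(d) + 196))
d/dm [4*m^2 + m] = 8*m + 1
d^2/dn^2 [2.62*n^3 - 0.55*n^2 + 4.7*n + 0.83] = 15.72*n - 1.1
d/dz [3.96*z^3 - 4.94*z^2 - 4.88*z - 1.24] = 11.88*z^2 - 9.88*z - 4.88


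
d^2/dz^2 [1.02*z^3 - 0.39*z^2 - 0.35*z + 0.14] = 6.12*z - 0.78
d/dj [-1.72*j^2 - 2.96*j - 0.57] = -3.44*j - 2.96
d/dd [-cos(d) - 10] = sin(d)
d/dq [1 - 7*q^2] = -14*q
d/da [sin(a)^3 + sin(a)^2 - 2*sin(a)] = (3*sin(a)^2 + 2*sin(a) - 2)*cos(a)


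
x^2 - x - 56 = (x - 8)*(x + 7)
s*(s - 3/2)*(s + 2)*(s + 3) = s^4 + 7*s^3/2 - 3*s^2/2 - 9*s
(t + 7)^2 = t^2 + 14*t + 49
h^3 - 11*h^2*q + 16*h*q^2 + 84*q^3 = (h - 7*q)*(h - 6*q)*(h + 2*q)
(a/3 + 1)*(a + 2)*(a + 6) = a^3/3 + 11*a^2/3 + 12*a + 12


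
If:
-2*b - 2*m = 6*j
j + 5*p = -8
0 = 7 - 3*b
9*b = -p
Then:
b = 7/3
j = 97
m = -880/3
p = -21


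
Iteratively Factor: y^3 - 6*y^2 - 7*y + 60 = (y - 5)*(y^2 - y - 12) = (y - 5)*(y + 3)*(y - 4)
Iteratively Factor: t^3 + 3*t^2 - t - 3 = (t - 1)*(t^2 + 4*t + 3) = (t - 1)*(t + 1)*(t + 3)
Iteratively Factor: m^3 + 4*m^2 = (m + 4)*(m^2) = m*(m + 4)*(m)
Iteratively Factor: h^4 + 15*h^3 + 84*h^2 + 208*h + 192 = (h + 4)*(h^3 + 11*h^2 + 40*h + 48) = (h + 3)*(h + 4)*(h^2 + 8*h + 16) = (h + 3)*(h + 4)^2*(h + 4)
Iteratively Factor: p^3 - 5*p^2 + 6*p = (p - 3)*(p^2 - 2*p) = (p - 3)*(p - 2)*(p)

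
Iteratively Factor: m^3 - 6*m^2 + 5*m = (m - 5)*(m^2 - m) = m*(m - 5)*(m - 1)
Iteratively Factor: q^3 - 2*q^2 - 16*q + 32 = (q - 4)*(q^2 + 2*q - 8) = (q - 4)*(q - 2)*(q + 4)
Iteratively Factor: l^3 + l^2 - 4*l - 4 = (l - 2)*(l^2 + 3*l + 2) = (l - 2)*(l + 1)*(l + 2)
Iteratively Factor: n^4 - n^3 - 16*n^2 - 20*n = (n)*(n^3 - n^2 - 16*n - 20) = n*(n + 2)*(n^2 - 3*n - 10) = n*(n + 2)^2*(n - 5)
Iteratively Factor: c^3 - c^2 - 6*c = (c)*(c^2 - c - 6) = c*(c - 3)*(c + 2)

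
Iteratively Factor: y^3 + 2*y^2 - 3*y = (y - 1)*(y^2 + 3*y) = (y - 1)*(y + 3)*(y)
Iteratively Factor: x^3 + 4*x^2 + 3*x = (x)*(x^2 + 4*x + 3) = x*(x + 3)*(x + 1)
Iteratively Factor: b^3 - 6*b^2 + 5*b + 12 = (b + 1)*(b^2 - 7*b + 12) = (b - 3)*(b + 1)*(b - 4)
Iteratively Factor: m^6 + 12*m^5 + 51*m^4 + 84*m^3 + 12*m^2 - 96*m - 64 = (m - 1)*(m^5 + 13*m^4 + 64*m^3 + 148*m^2 + 160*m + 64) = (m - 1)*(m + 4)*(m^4 + 9*m^3 + 28*m^2 + 36*m + 16) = (m - 1)*(m + 4)^2*(m^3 + 5*m^2 + 8*m + 4) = (m - 1)*(m + 1)*(m + 4)^2*(m^2 + 4*m + 4) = (m - 1)*(m + 1)*(m + 2)*(m + 4)^2*(m + 2)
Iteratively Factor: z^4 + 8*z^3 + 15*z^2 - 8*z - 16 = (z + 4)*(z^3 + 4*z^2 - z - 4) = (z + 1)*(z + 4)*(z^2 + 3*z - 4) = (z + 1)*(z + 4)^2*(z - 1)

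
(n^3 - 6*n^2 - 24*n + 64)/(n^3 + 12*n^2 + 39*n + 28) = (n^2 - 10*n + 16)/(n^2 + 8*n + 7)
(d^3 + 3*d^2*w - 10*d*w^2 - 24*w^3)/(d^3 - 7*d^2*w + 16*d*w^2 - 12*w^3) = (d^2 + 6*d*w + 8*w^2)/(d^2 - 4*d*w + 4*w^2)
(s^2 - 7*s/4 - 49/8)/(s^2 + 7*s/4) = (s - 7/2)/s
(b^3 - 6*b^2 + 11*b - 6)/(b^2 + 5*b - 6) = (b^2 - 5*b + 6)/(b + 6)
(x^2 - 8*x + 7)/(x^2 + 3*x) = (x^2 - 8*x + 7)/(x*(x + 3))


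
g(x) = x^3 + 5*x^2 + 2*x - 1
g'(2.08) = 35.78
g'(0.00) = 2.00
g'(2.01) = 34.22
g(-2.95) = 10.94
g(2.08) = 33.79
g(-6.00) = -49.00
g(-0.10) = -1.15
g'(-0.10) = 1.03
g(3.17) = 87.44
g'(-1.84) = -6.24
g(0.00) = -1.00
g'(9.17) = 345.97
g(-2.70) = 10.37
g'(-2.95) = -1.39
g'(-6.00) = 50.00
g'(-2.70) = -3.13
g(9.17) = 1208.88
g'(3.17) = 63.85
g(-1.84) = 6.02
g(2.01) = 31.34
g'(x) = 3*x^2 + 10*x + 2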